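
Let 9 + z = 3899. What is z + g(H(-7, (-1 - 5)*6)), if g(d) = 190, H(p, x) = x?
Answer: 4080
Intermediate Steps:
z = 3890 (z = -9 + 3899 = 3890)
z + g(H(-7, (-1 - 5)*6)) = 3890 + 190 = 4080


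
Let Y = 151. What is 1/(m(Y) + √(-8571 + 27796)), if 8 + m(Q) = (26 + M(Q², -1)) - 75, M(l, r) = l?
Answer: 22744/517270311 - 5*√769/517270311 ≈ 4.3701e-5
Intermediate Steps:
m(Q) = -57 + Q² (m(Q) = -8 + ((26 + Q²) - 75) = -8 + (-49 + Q²) = -57 + Q²)
1/(m(Y) + √(-8571 + 27796)) = 1/((-57 + 151²) + √(-8571 + 27796)) = 1/((-57 + 22801) + √19225) = 1/(22744 + 5*√769)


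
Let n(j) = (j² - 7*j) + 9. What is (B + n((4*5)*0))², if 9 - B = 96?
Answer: 6084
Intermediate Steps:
n(j) = 9 + j² - 7*j
B = -87 (B = 9 - 1*96 = 9 - 96 = -87)
(B + n((4*5)*0))² = (-87 + (9 + ((4*5)*0)² - 7*4*5*0))² = (-87 + (9 + (20*0)² - 140*0))² = (-87 + (9 + 0² - 7*0))² = (-87 + (9 + 0 + 0))² = (-87 + 9)² = (-78)² = 6084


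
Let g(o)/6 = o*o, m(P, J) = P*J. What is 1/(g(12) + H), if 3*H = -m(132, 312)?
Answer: -1/12864 ≈ -7.7736e-5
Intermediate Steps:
m(P, J) = J*P
g(o) = 6*o**2 (g(o) = 6*(o*o) = 6*o**2)
H = -13728 (H = (-312*132)/3 = (-1*41184)/3 = (1/3)*(-41184) = -13728)
1/(g(12) + H) = 1/(6*12**2 - 13728) = 1/(6*144 - 13728) = 1/(864 - 13728) = 1/(-12864) = -1/12864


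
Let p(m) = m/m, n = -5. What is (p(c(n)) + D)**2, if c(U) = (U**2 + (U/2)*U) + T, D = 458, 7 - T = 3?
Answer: 210681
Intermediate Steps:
T = 4 (T = 7 - 1*3 = 7 - 3 = 4)
c(U) = 4 + 3*U**2/2 (c(U) = (U**2 + (U/2)*U) + 4 = (U**2 + U**2/2) + 4 = 3*U**2/2 + 4 = 4 + 3*U**2/2)
p(m) = 1
(p(c(n)) + D)**2 = (1 + 458)**2 = 459**2 = 210681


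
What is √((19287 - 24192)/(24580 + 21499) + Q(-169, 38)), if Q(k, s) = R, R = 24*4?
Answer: √203608309641/46079 ≈ 9.7925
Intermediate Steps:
R = 96
Q(k, s) = 96
√((19287 - 24192)/(24580 + 21499) + Q(-169, 38)) = √((19287 - 24192)/(24580 + 21499) + 96) = √(-4905/46079 + 96) = √(4418679/46079) = √203608309641/46079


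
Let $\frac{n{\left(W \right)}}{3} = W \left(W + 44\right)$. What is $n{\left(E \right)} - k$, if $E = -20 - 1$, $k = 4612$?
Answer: $-6061$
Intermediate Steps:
$E = -21$ ($E = -20 - 1 = -21$)
$n{\left(W \right)} = 3 W \left(44 + W\right)$ ($n{\left(W \right)} = 3 W \left(W + 44\right) = 3 W \left(44 + W\right)$)
$n{\left(E \right)} - k = 3 \left(-21\right) \left(44 - 21\right) - 4612 = 3 \left(-21\right) 23 - 4612 = -1449 - 4612 = -6061$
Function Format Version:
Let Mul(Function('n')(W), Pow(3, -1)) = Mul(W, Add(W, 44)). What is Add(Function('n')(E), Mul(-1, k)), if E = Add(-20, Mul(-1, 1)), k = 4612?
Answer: -6061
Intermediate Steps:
E = -21 (E = Add(-20, -1) = -21)
Function('n')(W) = Mul(3, W, Add(44, W)) (Function('n')(W) = Mul(3, Mul(W, Add(W, 44))) = Mul(3, Mul(W, Add(44, W))) = Mul(3, W, Add(44, W)))
Add(Function('n')(E), Mul(-1, k)) = Add(Mul(3, -21, Add(44, -21)), Mul(-1, 4612)) = Add(Mul(3, -21, 23), -4612) = Add(-1449, -4612) = -6061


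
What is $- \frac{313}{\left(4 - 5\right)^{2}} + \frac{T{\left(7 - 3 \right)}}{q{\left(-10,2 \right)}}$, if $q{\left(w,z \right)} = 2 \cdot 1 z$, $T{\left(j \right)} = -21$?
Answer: $- \frac{1273}{4} \approx -318.25$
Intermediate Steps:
$q{\left(w,z \right)} = 2 z$
$- \frac{313}{\left(4 - 5\right)^{2}} + \frac{T{\left(7 - 3 \right)}}{q{\left(-10,2 \right)}} = - \frac{313}{\left(4 - 5\right)^{2}} - \frac{21}{2 \cdot 2} = - \frac{313}{\left(-1\right)^{2}} - \frac{21}{4} = - \frac{313}{1} - \frac{21}{4} = \left(-313\right) 1 - \frac{21}{4} = -313 - \frac{21}{4} = - \frac{1273}{4}$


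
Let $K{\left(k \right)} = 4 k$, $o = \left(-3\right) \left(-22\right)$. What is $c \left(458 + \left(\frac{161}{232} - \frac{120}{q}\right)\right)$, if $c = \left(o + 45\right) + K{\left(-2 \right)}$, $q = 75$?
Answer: $\frac{54613587}{1160} \approx 47081.0$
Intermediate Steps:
$o = 66$
$c = 103$ ($c = \left(66 + 45\right) + 4 \left(-2\right) = 111 - 8 = 103$)
$c \left(458 + \left(\frac{161}{232} - \frac{120}{q}\right)\right) = 103 \left(458 + \left(\frac{161}{232} - \frac{120}{75}\right)\right) = 103 \left(458 + \left(161 \cdot \frac{1}{232} - \frac{8}{5}\right)\right) = 103 \left(458 + \left(\frac{161}{232} - \frac{8}{5}\right)\right) = 103 \left(458 - \frac{1051}{1160}\right) = 103 \cdot \frac{530229}{1160} = \frac{54613587}{1160}$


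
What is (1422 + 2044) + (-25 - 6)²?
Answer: 4427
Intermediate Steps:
(1422 + 2044) + (-25 - 6)² = 3466 + (-31)² = 3466 + 961 = 4427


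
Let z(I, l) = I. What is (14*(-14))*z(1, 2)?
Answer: -196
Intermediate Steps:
(14*(-14))*z(1, 2) = (14*(-14))*1 = -196*1 = -196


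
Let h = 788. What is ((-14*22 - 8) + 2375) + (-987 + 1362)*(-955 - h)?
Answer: -651566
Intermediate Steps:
((-14*22 - 8) + 2375) + (-987 + 1362)*(-955 - h) = ((-14*22 - 8) + 2375) + (-987 + 1362)*(-955 - 1*788) = ((-308 - 8) + 2375) + 375*(-955 - 788) = (-316 + 2375) + 375*(-1743) = 2059 - 653625 = -651566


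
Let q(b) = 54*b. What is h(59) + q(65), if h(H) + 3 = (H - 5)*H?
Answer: 6693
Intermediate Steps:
h(H) = -3 + H*(-5 + H) (h(H) = -3 + (H - 5)*H = -3 + (-5 + H)*H = -3 + H*(-5 + H))
h(59) + q(65) = (-3 + 59² - 5*59) + 54*65 = (-3 + 3481 - 295) + 3510 = 3183 + 3510 = 6693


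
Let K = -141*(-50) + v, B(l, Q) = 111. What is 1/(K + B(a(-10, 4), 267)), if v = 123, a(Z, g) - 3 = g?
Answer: 1/7284 ≈ 0.00013729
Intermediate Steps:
a(Z, g) = 3 + g
K = 7173 (K = -141*(-50) + 123 = 7050 + 123 = 7173)
1/(K + B(a(-10, 4), 267)) = 1/(7173 + 111) = 1/7284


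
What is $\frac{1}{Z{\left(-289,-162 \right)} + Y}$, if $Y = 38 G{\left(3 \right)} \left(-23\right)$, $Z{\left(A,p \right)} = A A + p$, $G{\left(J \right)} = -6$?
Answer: $\frac{1}{88603} \approx 1.1286 \cdot 10^{-5}$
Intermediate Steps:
$Z{\left(A,p \right)} = p + A^{2}$ ($Z{\left(A,p \right)} = A^{2} + p = p + A^{2}$)
$Y = 5244$ ($Y = 38 \left(-6\right) \left(-23\right) = \left(-228\right) \left(-23\right) = 5244$)
$\frac{1}{Z{\left(-289,-162 \right)} + Y} = \frac{1}{\left(-162 + \left(-289\right)^{2}\right) + 5244} = \frac{1}{\left(-162 + 83521\right) + 5244} = \frac{1}{83359 + 5244} = \frac{1}{88603}$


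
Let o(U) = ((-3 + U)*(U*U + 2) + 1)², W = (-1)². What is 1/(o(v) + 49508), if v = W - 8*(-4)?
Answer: 1/1071367869 ≈ 9.3339e-10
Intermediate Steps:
W = 1
v = 33 (v = 1 - 8*(-4) = 1 + 32 = 33)
o(U) = (1 + (-3 + U)*(2 + U²))² (o(U) = ((-3 + U)*(U² + 2) + 1)² = ((-3 + U)*(2 + U²) + 1)² = (1 + (-3 + U)*(2 + U²))²)
1/(o(v) + 49508) = 1/((-5 + 33³ - 3*33² + 2*33)² + 49508) = 1/((-5 + 35937 - 3*1089 + 66)² + 49508) = 1/((-5 + 35937 - 3267 + 66)² + 49508) = 1/(32731² + 49508) = 1/(1071318361 + 49508) = 1/1071367869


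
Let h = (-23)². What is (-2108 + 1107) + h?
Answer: -472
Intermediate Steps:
h = 529
(-2108 + 1107) + h = (-2108 + 1107) + 529 = -1001 + 529 = -472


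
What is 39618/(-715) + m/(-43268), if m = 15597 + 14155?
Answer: -433866076/7734155 ≈ -56.097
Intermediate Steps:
m = 29752
39618/(-715) + m/(-43268) = 39618/(-715) + 29752/(-43268) = 39618*(-1/715) + 29752*(-1/43268) = -39618/715 - 7438/10817 = -433866076/7734155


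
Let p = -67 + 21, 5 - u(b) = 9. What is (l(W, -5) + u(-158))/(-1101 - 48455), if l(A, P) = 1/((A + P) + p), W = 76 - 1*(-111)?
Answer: 543/6739616 ≈ 8.0568e-5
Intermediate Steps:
u(b) = -4 (u(b) = 5 - 1*9 = 5 - 9 = -4)
p = -46
W = 187 (W = 76 + 111 = 187)
l(A, P) = 1/(-46 + A + P) (l(A, P) = 1/((A + P) - 46) = 1/(-46 + A + P))
(l(W, -5) + u(-158))/(-1101 - 48455) = (1/(-46 + 187 - 5) - 4)/(-1101 - 48455) = (1/136 - 4)/(-49556) = (1/136 - 4)*(-1/49556) = -543/136*(-1/49556) = 543/6739616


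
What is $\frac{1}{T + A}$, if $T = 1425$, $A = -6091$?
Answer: $- \frac{1}{4666} \approx -0.00021432$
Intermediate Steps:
$\frac{1}{T + A} = \frac{1}{1425 - 6091} = \frac{1}{-4666} = - \frac{1}{4666}$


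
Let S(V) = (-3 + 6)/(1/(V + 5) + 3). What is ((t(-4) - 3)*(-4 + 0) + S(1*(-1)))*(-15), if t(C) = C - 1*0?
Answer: -5640/13 ≈ -433.85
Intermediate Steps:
t(C) = C (t(C) = C + 0 = C)
S(V) = 3/(3 + 1/(5 + V)) (S(V) = 3/(1/(5 + V) + 3) = 3/(3 + 1/(5 + V)))
((t(-4) - 3)*(-4 + 0) + S(1*(-1)))*(-15) = ((-4 - 3)*(-4 + 0) + 3*(5 + 1*(-1))/(16 + 3*(1*(-1))))*(-15) = (-7*(-4) + 3*(5 - 1)/(16 + 3*(-1)))*(-15) = (28 + 3*4/(16 - 3))*(-15) = (28 + 3*4/13)*(-15) = (28 + 3*(1/13)*4)*(-15) = (28 + 12/13)*(-15) = (376/13)*(-15) = -5640/13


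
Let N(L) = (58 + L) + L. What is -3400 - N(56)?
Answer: -3570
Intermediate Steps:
N(L) = 58 + 2*L
-3400 - N(56) = -3400 - (58 + 2*56) = -3400 - (58 + 112) = -3400 - 1*170 = -3400 - 170 = -3570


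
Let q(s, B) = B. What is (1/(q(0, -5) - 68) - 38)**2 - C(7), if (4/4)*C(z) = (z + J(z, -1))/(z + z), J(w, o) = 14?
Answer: 15385263/10658 ≈ 1443.5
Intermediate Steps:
C(z) = (14 + z)/(2*z) (C(z) = (z + 14)/(z + z) = (14 + z)/((2*z)) = (14 + z)*(1/(2*z)) = (14 + z)/(2*z))
(1/(q(0, -5) - 68) - 38)**2 - C(7) = (1/(-5 - 68) - 38)**2 - (14 + 7)/(2*7) = (1/(-73) - 38)**2 - 21/(2*7) = (-1/73 - 38)**2 - 1*3/2 = (-2775/73)**2 - 3/2 = 7700625/5329 - 3/2 = 15385263/10658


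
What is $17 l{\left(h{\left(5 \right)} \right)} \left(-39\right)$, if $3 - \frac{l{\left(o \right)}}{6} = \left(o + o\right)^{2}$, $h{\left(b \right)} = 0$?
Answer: $-11934$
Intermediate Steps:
$l{\left(o \right)} = 18 - 24 o^{2}$ ($l{\left(o \right)} = 18 - 6 \left(o + o\right)^{2} = 18 - 6 \left(2 o\right)^{2} = 18 - 6 \cdot 4 o^{2} = 18 - 24 o^{2}$)
$17 l{\left(h{\left(5 \right)} \right)} \left(-39\right) = 17 \left(18 - 24 \cdot 0^{2}\right) \left(-39\right) = 17 \left(18 - 0\right) \left(-39\right) = 17 \left(18 + 0\right) \left(-39\right) = 17 \cdot 18 \left(-39\right) = 306 \left(-39\right) = -11934$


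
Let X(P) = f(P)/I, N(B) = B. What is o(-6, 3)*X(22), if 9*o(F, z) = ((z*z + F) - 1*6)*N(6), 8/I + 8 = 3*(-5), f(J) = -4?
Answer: -23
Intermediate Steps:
I = -8/23 (I = 8/(-8 + 3*(-5)) = 8/(-8 - 15) = 8/(-23) = 8*(-1/23) = -8/23 ≈ -0.34783)
X(P) = 23/2 (X(P) = -4/(-8/23) = -4*(-23/8) = 23/2)
o(F, z) = -4 + 2*F/3 + 2*z²/3 (o(F, z) = (((z*z + F) - 1*6)*6)/9 = (((z² + F) - 6)*6)/9 = (((F + z²) - 6)*6)/9 = ((-6 + F + z²)*6)/9 = (-36 + 6*F + 6*z²)/9 = -4 + 2*F/3 + 2*z²/3)
o(-6, 3)*X(22) = (-4 + (⅔)*(-6) + (⅔)*3²)*(23/2) = (-4 - 4 + (⅔)*9)*(23/2) = (-4 - 4 + 6)*(23/2) = -2*23/2 = -23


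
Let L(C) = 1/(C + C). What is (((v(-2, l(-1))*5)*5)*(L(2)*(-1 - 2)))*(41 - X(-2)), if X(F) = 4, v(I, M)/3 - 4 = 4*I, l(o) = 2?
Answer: 8325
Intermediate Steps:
v(I, M) = 12 + 12*I (v(I, M) = 12 + 3*(4*I) = 12 + 12*I)
L(C) = 1/(2*C)
(((v(-2, l(-1))*5)*5)*(L(2)*(-1 - 2)))*(41 - X(-2)) = ((((12 + 12*(-2))*5)*5)*(((½)/2)*(-1 - 2)))*(41 - 1*4) = ((((12 - 24)*5)*5)*(((½)*(½))*(-3)))*(41 - 4) = ((-12*5*5)*((¼)*(-3)))*37 = (-60*5*(-¾))*37 = -300*(-¾)*37 = 225*37 = 8325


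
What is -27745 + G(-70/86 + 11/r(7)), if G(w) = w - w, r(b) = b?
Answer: -27745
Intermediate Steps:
G(w) = 0
-27745 + G(-70/86 + 11/r(7)) = -27745 + 0 = -27745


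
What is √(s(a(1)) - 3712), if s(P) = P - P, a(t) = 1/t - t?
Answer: 8*I*√58 ≈ 60.926*I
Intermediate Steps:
s(P) = 0
√(s(a(1)) - 3712) = √(0 - 3712) = √(-3712) = 8*I*√58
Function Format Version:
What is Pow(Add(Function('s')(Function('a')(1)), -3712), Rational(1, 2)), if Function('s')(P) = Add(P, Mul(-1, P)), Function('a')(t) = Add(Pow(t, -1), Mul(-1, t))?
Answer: Mul(8, I, Pow(58, Rational(1, 2))) ≈ Mul(60.926, I)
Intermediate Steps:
Function('s')(P) = 0
Pow(Add(Function('s')(Function('a')(1)), -3712), Rational(1, 2)) = Pow(Add(0, -3712), Rational(1, 2)) = Pow(-3712, Rational(1, 2)) = Mul(8, I, Pow(58, Rational(1, 2)))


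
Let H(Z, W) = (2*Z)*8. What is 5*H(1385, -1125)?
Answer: 110800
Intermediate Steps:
H(Z, W) = 16*Z
5*H(1385, -1125) = 5*(16*1385) = 5*22160 = 110800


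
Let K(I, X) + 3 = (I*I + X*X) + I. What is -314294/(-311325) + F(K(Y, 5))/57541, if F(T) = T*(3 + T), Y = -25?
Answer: 139112384804/17913951825 ≈ 7.7656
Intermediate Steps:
K(I, X) = -3 + I + I² + X² (K(I, X) = -3 + ((I*I + X*X) + I) = -3 + ((I² + X²) + I) = -3 + (I + I² + X²) = -3 + I + I² + X²)
-314294/(-311325) + F(K(Y, 5))/57541 = -314294/(-311325) + ((-3 - 25 + (-25)² + 5²)*(3 + (-3 - 25 + (-25)² + 5²)))/57541 = -314294*(-1/311325) + ((-3 - 25 + 625 + 25)*(3 + (-3 - 25 + 625 + 25)))*(1/57541) = 314294/311325 + (622*(3 + 622))*(1/57541) = 314294/311325 + (622*625)*(1/57541) = 314294/311325 + 388750*(1/57541) = 314294/311325 + 388750/57541 = 139112384804/17913951825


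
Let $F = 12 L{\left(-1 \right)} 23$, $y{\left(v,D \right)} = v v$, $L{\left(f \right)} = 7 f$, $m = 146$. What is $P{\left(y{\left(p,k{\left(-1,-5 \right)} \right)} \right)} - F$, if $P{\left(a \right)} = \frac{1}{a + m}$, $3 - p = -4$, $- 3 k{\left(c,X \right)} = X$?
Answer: $\frac{376741}{195} \approx 1932.0$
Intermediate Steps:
$k{\left(c,X \right)} = - \frac{X}{3}$
$p = 7$ ($p = 3 - -4 = 3 + 4 = 7$)
$y{\left(v,D \right)} = v^{2}$
$P{\left(a \right)} = \frac{1}{146 + a}$ ($P{\left(a \right)} = \frac{1}{a + 146} = \frac{1}{146 + a}$)
$F = -1932$ ($F = 12 \cdot 7 \left(-1\right) 23 = 12 \left(-7\right) 23 = \left(-84\right) 23 = -1932$)
$P{\left(y{\left(p,k{\left(-1,-5 \right)} \right)} \right)} - F = \frac{1}{146 + 7^{2}} - -1932 = \frac{1}{146 + 49} + 1932 = \frac{1}{195} + 1932 = \frac{376741}{195}$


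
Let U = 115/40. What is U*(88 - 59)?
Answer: 667/8 ≈ 83.375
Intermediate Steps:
U = 23/8 (U = 115*(1/40) = 23/8 ≈ 2.8750)
U*(88 - 59) = 23*(88 - 59)/8 = (23/8)*29 = 667/8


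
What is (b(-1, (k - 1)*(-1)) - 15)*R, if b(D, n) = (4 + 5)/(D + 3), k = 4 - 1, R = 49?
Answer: -1029/2 ≈ -514.50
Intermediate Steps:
k = 3
b(D, n) = 9/(3 + D)
(b(-1, (k - 1)*(-1)) - 15)*R = (9/(3 - 1) - 15)*49 = (9/2 - 15)*49 = -21/2*49 = -1029/2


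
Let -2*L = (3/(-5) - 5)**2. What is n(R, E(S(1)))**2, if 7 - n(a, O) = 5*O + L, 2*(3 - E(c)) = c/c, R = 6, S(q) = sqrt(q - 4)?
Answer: 259081/2500 ≈ 103.63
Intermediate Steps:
S(q) = sqrt(-4 + q)
L = -392/25 (L = -(3/(-5) - 5)**2/2 = -(3*(-1/5) - 5)**2/2 = -(-3/5 - 5)**2/2 = -(-28/5)**2/2 = -1/2*784/25 = -392/25 ≈ -15.680)
E(c) = 5/2 (E(c) = 3 - c/(2*c) = 3 - 1/2*1 = 3 - 1/2 = 5/2)
n(a, O) = 567/25 - 5*O (n(a, O) = 7 - (5*O - 392/25) = 7 - (-392/25 + 5*O) = 7 + (392/25 - 5*O) = 567/25 - 5*O)
n(R, E(S(1)))**2 = (567/25 - 5*5/2)**2 = (567/25 - 25/2)**2 = (509/50)**2 = 259081/2500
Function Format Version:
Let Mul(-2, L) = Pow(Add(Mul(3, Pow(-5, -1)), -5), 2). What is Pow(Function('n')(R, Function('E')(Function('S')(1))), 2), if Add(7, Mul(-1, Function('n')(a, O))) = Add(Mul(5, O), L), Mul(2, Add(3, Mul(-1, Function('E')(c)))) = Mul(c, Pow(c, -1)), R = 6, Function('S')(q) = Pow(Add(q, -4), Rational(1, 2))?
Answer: Rational(259081, 2500) ≈ 103.63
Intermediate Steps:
Function('S')(q) = Pow(Add(-4, q), Rational(1, 2))
L = Rational(-392, 25) (L = Mul(Rational(-1, 2), Pow(Add(Mul(3, Pow(-5, -1)), -5), 2)) = Mul(Rational(-1, 2), Pow(Add(Mul(3, Rational(-1, 5)), -5), 2)) = Mul(Rational(-1, 2), Pow(Add(Rational(-3, 5), -5), 2)) = Mul(Rational(-1, 2), Pow(Rational(-28, 5), 2)) = Mul(Rational(-1, 2), Rational(784, 25)) = Rational(-392, 25) ≈ -15.680)
Function('E')(c) = Rational(5, 2) (Function('E')(c) = Add(3, Mul(Rational(-1, 2), Mul(c, Pow(c, -1)))) = Add(3, Mul(Rational(-1, 2), 1)) = Add(3, Rational(-1, 2)) = Rational(5, 2))
Function('n')(a, O) = Add(Rational(567, 25), Mul(-5, O)) (Function('n')(a, O) = Add(7, Mul(-1, Add(Mul(5, O), Rational(-392, 25)))) = Add(7, Mul(-1, Add(Rational(-392, 25), Mul(5, O)))) = Add(7, Add(Rational(392, 25), Mul(-5, O))) = Add(Rational(567, 25), Mul(-5, O)))
Pow(Function('n')(R, Function('E')(Function('S')(1))), 2) = Pow(Add(Rational(567, 25), Mul(-5, Rational(5, 2))), 2) = Pow(Add(Rational(567, 25), Rational(-25, 2)), 2) = Pow(Rational(509, 50), 2) = Rational(259081, 2500)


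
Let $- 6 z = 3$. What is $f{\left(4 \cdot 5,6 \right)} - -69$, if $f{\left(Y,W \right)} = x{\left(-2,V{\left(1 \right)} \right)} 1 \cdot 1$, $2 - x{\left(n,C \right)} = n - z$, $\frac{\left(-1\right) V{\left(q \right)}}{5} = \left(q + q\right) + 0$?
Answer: $\frac{145}{2} \approx 72.5$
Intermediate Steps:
$V{\left(q \right)} = - 10 q$ ($V{\left(q \right)} = - 5 \left(\left(q + q\right) + 0\right) = - 5 \left(2 q + 0\right) = - 5 \cdot 2 q = - 10 q$)
$z = - \frac{1}{2}$ ($z = \left(- \frac{1}{6}\right) 3 = - \frac{1}{2} \approx -0.5$)
$x{\left(n,C \right)} = \frac{3}{2} - n$ ($x{\left(n,C \right)} = 2 - \left(n - - \frac{1}{2}\right) = 2 - \left(n + \frac{1}{2}\right) = 2 - \left(\frac{1}{2} + n\right) = \frac{3}{2} - n$)
$f{\left(Y,W \right)} = \frac{7}{2}$ ($f{\left(Y,W \right)} = \left(\frac{3}{2} - -2\right) 1 \cdot 1 = \left(\frac{3}{2} + 2\right) 1 \cdot 1 = \frac{7}{2} \cdot 1 \cdot 1 = \frac{7}{2} \cdot 1 = \frac{7}{2}$)
$f{\left(4 \cdot 5,6 \right)} - -69 = \frac{7}{2} - -69 = \frac{7}{2} + 69 = \frac{145}{2}$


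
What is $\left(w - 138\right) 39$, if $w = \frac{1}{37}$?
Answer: $- \frac{199095}{37} \approx -5380.9$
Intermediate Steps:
$w = \frac{1}{37} \approx 0.027027$
$\left(w - 138\right) 39 = \left(\frac{1}{37} - 138\right) 39 = \left(- \frac{5105}{37}\right) 39 = - \frac{199095}{37}$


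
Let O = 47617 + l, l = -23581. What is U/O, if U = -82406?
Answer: -41203/12018 ≈ -3.4284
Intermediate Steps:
O = 24036 (O = 47617 - 23581 = 24036)
U/O = -82406/24036 = -82406*1/24036 = -41203/12018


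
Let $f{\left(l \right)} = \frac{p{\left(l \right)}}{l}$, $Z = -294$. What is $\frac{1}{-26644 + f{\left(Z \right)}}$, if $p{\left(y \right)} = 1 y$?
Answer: $- \frac{1}{26643} \approx -3.7533 \cdot 10^{-5}$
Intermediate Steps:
$p{\left(y \right)} = y$
$f{\left(l \right)} = 1$ ($f{\left(l \right)} = \frac{l}{l} = 1$)
$\frac{1}{-26644 + f{\left(Z \right)}} = \frac{1}{-26644 + 1} = \frac{1}{-26643} = - \frac{1}{26643}$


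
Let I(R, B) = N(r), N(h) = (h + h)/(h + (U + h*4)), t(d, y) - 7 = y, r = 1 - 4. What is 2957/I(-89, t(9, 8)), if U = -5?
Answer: 29570/3 ≈ 9856.7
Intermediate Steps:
r = -3
t(d, y) = 7 + y
N(h) = 2*h/(-5 + 5*h) (N(h) = (h + h)/(h + (-5 + h*4)) = (2*h)/(h + (-5 + 4*h)) = (2*h)/(-5 + 5*h) = 2*h/(-5 + 5*h))
I(R, B) = 3/10 (I(R, B) = (2/5)*(-3)/(-1 - 3) = (2/5)*(-3)/(-4) = (2/5)*(-3)*(-1/4) = 3/10)
2957/I(-89, t(9, 8)) = 2957/(3/10) = 2957*(10/3) = 29570/3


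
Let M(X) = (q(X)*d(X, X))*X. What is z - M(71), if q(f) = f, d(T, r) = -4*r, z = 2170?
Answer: 1433814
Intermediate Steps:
M(X) = -4*X**3 (M(X) = (X*(-4*X))*X = (-4*X**2)*X = -4*X**3)
z - M(71) = 2170 - (-4)*71**3 = 2170 - (-4)*357911 = 2170 - 1*(-1431644) = 2170 + 1431644 = 1433814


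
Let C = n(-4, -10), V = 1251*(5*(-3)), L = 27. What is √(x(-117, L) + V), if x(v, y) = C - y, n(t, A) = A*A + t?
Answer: 2*I*√4674 ≈ 136.73*I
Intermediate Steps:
V = -18765 (V = 1251*(-15) = -18765)
n(t, A) = t + A² (n(t, A) = A² + t = t + A²)
C = 96 (C = -4 + (-10)² = -4 + 100 = 96)
x(v, y) = 96 - y
√(x(-117, L) + V) = √((96 - 1*27) - 18765) = √((96 - 27) - 18765) = √(69 - 18765) = √(-18696) = 2*I*√4674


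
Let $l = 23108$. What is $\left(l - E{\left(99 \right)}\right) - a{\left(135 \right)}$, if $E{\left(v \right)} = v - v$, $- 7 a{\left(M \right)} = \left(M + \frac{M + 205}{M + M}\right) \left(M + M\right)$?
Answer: $\frac{198546}{7} \approx 28364.0$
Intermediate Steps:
$a{\left(M \right)} = - \frac{2 M \left(M + \frac{205 + M}{2 M}\right)}{7}$ ($a{\left(M \right)} = - \frac{\left(M + \frac{M + 205}{M + M}\right) \left(M + M\right)}{7} = - \frac{\left(M + \frac{205 + M}{2 M}\right) 2 M}{7} = - \frac{2 M \left(M + \frac{205 + M}{2 M}\right)}{7}$)
$E{\left(v \right)} = 0$
$\left(l - E{\left(99 \right)}\right) - a{\left(135 \right)} = \left(23108 - 0\right) - \left(- \frac{205}{7} - \frac{2 \cdot 135^{2}}{7} - \frac{135}{7}\right) = \left(23108 + 0\right) - \left(- \frac{205}{7} - \frac{36450}{7} - \frac{135}{7}\right) = 23108 - \left(- \frac{205}{7} - \frac{36450}{7} - \frac{135}{7}\right) = 23108 - - \frac{36790}{7} = 23108 + \frac{36790}{7} = \frac{198546}{7}$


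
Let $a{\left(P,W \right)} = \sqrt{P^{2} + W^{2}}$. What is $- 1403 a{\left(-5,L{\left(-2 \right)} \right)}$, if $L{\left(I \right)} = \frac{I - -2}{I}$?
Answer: $-7015$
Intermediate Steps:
$L{\left(I \right)} = \frac{2 + I}{I}$ ($L{\left(I \right)} = \frac{I + 2}{I} = \frac{2 + I}{I}$)
$- 1403 a{\left(-5,L{\left(-2 \right)} \right)} = - 1403 \sqrt{\left(-5\right)^{2} + \left(\frac{2 - 2}{-2}\right)^{2}} = - 1403 \sqrt{25 + \left(\left(- \frac{1}{2}\right) 0\right)^{2}} = - 1403 \sqrt{25 + 0^{2}} = - 1403 \sqrt{25 + 0} = - 1403 \sqrt{25} = \left(-1403\right) 5 = -7015$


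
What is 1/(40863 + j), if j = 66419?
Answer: 1/107282 ≈ 9.3212e-6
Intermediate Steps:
1/(40863 + j) = 1/(40863 + 66419) = 1/107282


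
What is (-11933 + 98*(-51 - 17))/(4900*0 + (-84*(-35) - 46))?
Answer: -18597/2894 ≈ -6.4261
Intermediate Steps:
(-11933 + 98*(-51 - 17))/(4900*0 + (-84*(-35) - 46)) = (-11933 + 98*(-68))/(0 + (2940 - 46)) = (-11933 - 6664)/(0 + 2894) = -18597/2894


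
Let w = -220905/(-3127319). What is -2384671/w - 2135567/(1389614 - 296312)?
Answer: -129419665180221491/3833585370 ≈ -3.3759e+7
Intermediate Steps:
w = 220905/3127319 (w = -220905*(-1/3127319) = 220905/3127319 ≈ 0.070637)
-2384671/w - 2135567/(1389614 - 296312) = -2384671/220905/3127319 - 2135567/(1389614 - 296312) = -2384671*3127319/220905 - 2135567/1093302 = -7457626927049/220905 - 2135567*1/1093302 = -7457626927049/220905 - 305081/156186 = -129419665180221491/3833585370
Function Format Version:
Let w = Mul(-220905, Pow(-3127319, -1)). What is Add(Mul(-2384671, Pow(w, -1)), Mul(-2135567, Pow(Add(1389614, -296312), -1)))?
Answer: Rational(-129419665180221491, 3833585370) ≈ -3.3759e+7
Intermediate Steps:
w = Rational(220905, 3127319) (w = Mul(-220905, Rational(-1, 3127319)) = Rational(220905, 3127319) ≈ 0.070637)
Add(Mul(-2384671, Pow(w, -1)), Mul(-2135567, Pow(Add(1389614, -296312), -1))) = Add(Mul(-2384671, Pow(Rational(220905, 3127319), -1)), Mul(-2135567, Pow(Add(1389614, -296312), -1))) = Add(Mul(-2384671, Rational(3127319, 220905)), Mul(-2135567, Pow(1093302, -1))) = Add(Rational(-7457626927049, 220905), Mul(-2135567, Rational(1, 1093302))) = Add(Rational(-7457626927049, 220905), Rational(-305081, 156186)) = Rational(-129419665180221491, 3833585370)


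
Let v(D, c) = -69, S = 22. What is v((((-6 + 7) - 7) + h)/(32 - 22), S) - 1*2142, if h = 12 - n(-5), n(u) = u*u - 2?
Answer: -2211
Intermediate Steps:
n(u) = -2 + u² (n(u) = u² - 2 = -2 + u²)
h = -11 (h = 12 - (-2 + (-5)²) = 12 - (-2 + 25) = 12 - 1*23 = 12 - 23 = -11)
v((((-6 + 7) - 7) + h)/(32 - 22), S) - 1*2142 = -69 - 1*2142 = -69 - 2142 = -2211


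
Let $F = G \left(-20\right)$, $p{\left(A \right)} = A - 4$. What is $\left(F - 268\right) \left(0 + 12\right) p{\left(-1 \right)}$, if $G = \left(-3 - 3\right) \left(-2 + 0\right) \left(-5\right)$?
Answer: $-55920$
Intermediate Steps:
$p{\left(A \right)} = -4 + A$ ($p{\left(A \right)} = A - 4 = -4 + A$)
$G = -60$ ($G = \left(-6\right) \left(-2\right) \left(-5\right) = 12 \left(-5\right) = -60$)
$F = 1200$ ($F = \left(-60\right) \left(-20\right) = 1200$)
$\left(F - 268\right) \left(0 + 12\right) p{\left(-1 \right)} = \left(1200 - 268\right) \left(0 + 12\right) \left(-4 - 1\right) = 932 \cdot 12 \left(-5\right) = 932 \left(-60\right) = -55920$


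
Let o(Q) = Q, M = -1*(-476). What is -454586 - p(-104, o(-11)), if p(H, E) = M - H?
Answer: -455166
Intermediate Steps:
M = 476
p(H, E) = 476 - H
-454586 - p(-104, o(-11)) = -454586 - (476 - 1*(-104)) = -454586 - (476 + 104) = -454586 - 1*580 = -454586 - 580 = -455166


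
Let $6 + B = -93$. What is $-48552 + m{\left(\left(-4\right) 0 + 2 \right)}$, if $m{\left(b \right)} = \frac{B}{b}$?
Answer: $- \frac{97203}{2} \approx -48602.0$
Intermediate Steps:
$B = -99$ ($B = -6 - 93 = -99$)
$m{\left(b \right)} = - \frac{99}{b}$
$-48552 + m{\left(\left(-4\right) 0 + 2 \right)} = -48552 - \frac{99}{\left(-4\right) 0 + 2} = -48552 - \frac{99}{0 + 2} = -48552 - \frac{99}{2} = - \frac{97203}{2}$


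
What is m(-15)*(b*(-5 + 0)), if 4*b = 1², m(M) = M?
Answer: 75/4 ≈ 18.750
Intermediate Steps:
b = ¼ (b = (¼)*1² = (¼)*1 = ¼ ≈ 0.25000)
m(-15)*(b*(-5 + 0)) = -15*(-5 + 0)/4 = -15*(-5)/4 = -15*(-5/4) = 75/4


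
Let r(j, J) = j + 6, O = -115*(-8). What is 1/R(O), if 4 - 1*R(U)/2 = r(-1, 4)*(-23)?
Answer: 1/238 ≈ 0.0042017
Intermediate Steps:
O = 920
r(j, J) = 6 + j
R(U) = 238 (R(U) = 8 - 2*(6 - 1)*(-23) = 8 - 10*(-23) = 8 - 2*(-115) = 8 + 230 = 238)
1/R(O) = 1/238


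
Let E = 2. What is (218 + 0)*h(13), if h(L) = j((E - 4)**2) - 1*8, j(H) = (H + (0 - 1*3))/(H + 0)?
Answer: -3379/2 ≈ -1689.5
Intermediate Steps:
j(H) = (-3 + H)/H (j(H) = (H + (0 - 3))/H = (H - 3)/H = (-3 + H)/H)
h(L) = -31/4 (h(L) = (-3 + (2 - 4)**2)/((2 - 4)**2) - 1*8 = (-3 + (-2)**2)/((-2)**2) - 8 = (-3 + 4)/4 - 8 = (1/4)*1 - 8 = 1/4 - 8 = -31/4)
(218 + 0)*h(13) = (218 + 0)*(-31/4) = 218*(-31/4) = -3379/2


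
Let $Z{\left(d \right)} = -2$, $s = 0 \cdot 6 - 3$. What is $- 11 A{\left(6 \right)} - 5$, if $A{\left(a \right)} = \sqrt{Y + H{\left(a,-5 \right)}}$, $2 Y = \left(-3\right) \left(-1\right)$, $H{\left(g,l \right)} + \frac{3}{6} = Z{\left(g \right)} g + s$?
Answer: $-5 - 11 i \sqrt{14} \approx -5.0 - 41.158 i$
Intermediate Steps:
$s = -3$ ($s = 0 - 3 = -3$)
$H{\left(g,l \right)} = - \frac{7}{2} - 2 g$ ($H{\left(g,l \right)} = - \frac{1}{2} - \left(3 + 2 g\right) = - \frac{7}{2} - 2 g$)
$Y = \frac{3}{2}$ ($Y = \frac{\left(-3\right) \left(-1\right)}{2} = \frac{1}{2} \cdot 3 = \frac{3}{2} \approx 1.5$)
$A{\left(a \right)} = \sqrt{-2 - 2 a}$ ($A{\left(a \right)} = \sqrt{\frac{3}{2} - \left(\frac{7}{2} + 2 a\right)} = \sqrt{-2 - 2 a}$)
$- 11 A{\left(6 \right)} - 5 = - 11 \sqrt{-2 - 12} - 5 = - 11 \sqrt{-14} - 5 = - 11 i \sqrt{14} - 5 = -5 - 11 i \sqrt{14}$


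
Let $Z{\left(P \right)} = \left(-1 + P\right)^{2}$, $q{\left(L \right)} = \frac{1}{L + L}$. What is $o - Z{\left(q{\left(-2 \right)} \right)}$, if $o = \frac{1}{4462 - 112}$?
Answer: $- \frac{54367}{34800} \approx -1.5623$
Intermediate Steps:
$q{\left(L \right)} = \frac{1}{2 L}$
$o = \frac{1}{4350} \approx 0.00022989$
$o - Z{\left(q{\left(-2 \right)} \right)} = \frac{1}{4350} - \left(-1 + \frac{1}{2 \left(-2\right)}\right)^{2} = \frac{1}{4350} - \left(-1 + \frac{1}{2} \left(- \frac{1}{2}\right)\right)^{2} = \frac{1}{4350} - \left(-1 - \frac{1}{4}\right)^{2} = \frac{1}{4350} - \left(- \frac{5}{4}\right)^{2} = \frac{1}{4350} - \frac{25}{16} = - \frac{54367}{34800}$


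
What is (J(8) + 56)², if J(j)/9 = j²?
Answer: 399424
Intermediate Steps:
J(j) = 9*j²
(J(8) + 56)² = (9*8² + 56)² = (9*64 + 56)² = (576 + 56)² = 632² = 399424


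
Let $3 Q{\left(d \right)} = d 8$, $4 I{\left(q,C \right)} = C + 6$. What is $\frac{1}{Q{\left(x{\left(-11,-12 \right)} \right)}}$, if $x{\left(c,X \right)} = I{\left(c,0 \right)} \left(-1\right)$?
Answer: $- \frac{1}{4} \approx -0.25$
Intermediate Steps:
$I{\left(q,C \right)} = \frac{3}{2} + \frac{C}{4}$ ($I{\left(q,C \right)} = \frac{C + 6}{4} = \frac{6 + C}{4} = \frac{3}{2} + \frac{C}{4}$)
$x{\left(c,X \right)} = - \frac{3}{2}$ ($x{\left(c,X \right)} = \left(\frac{3}{2} + \frac{1}{4} \cdot 0\right) \left(-1\right) = \left(\frac{3}{2} + 0\right) \left(-1\right) = \frac{3}{2} \left(-1\right) = - \frac{3}{2}$)
$Q{\left(d \right)} = \frac{8 d}{3}$ ($Q{\left(d \right)} = \frac{d 8}{3} = \frac{8 d}{3}$)
$\frac{1}{Q{\left(x{\left(-11,-12 \right)} \right)}} = \frac{1}{\frac{8}{3} \left(- \frac{3}{2}\right)} = \frac{1}{-4} = - \frac{1}{4}$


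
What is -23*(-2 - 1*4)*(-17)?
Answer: -2346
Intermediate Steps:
-23*(-2 - 1*4)*(-17) = -23*(-2 - 4)*(-17) = -23*(-6)*(-17) = 138*(-17) = -2346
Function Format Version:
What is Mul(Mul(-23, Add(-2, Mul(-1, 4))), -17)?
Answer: -2346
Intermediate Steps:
Mul(Mul(-23, Add(-2, Mul(-1, 4))), -17) = Mul(Mul(-23, Add(-2, -4)), -17) = Mul(Mul(-23, -6), -17) = Mul(138, -17) = -2346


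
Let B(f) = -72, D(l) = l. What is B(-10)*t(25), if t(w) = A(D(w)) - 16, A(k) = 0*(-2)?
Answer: 1152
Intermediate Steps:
A(k) = 0
t(w) = -16 (t(w) = 0 - 16 = -16)
B(-10)*t(25) = -72*(-16) = 1152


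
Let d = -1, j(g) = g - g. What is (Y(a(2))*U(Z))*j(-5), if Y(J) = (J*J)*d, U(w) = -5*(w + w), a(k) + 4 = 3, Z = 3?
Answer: 0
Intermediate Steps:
j(g) = 0
a(k) = -1 (a(k) = -4 + 3 = -1)
U(w) = -10*w
Y(J) = -J² (Y(J) = (J*J)*(-1) = J²*(-1) = -J²)
(Y(a(2))*U(Z))*j(-5) = ((-1*(-1)²)*(-10*3))*0 = (-1*1*(-30))*0 = -1*(-30)*0 = 30*0 = 0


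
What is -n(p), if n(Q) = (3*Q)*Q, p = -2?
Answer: -12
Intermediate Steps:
n(Q) = 3*Q**2
-n(p) = -3*(-2)**2 = -3*4 = -1*12 = -12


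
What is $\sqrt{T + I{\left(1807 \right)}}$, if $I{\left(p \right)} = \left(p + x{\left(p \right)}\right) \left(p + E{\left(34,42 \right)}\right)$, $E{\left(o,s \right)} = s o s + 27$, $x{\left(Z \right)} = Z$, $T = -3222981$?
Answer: $\sqrt{220158359} \approx 14838.0$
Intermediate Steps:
$E{\left(o,s \right)} = 27 + o s^{2}$ ($E{\left(o,s \right)} = o s s + 27 = o s^{2} + 27 = 27 + o s^{2}$)
$I{\left(p \right)} = 2 p \left(60003 + p\right)$ ($I{\left(p \right)} = \left(p + p\right) \left(p + \left(27 + 34 \cdot 42^{2}\right)\right) = 2 p \left(p + \left(27 + 34 \cdot 1764\right)\right) = 2 p \left(p + \left(27 + 59976\right)\right) = 2 p \left(p + 60003\right) = 2 p \left(60003 + p\right)$)
$\sqrt{T + I{\left(1807 \right)}} = \sqrt{-3222981 + 2 \cdot 1807 \left(60003 + 1807\right)} = \sqrt{-3222981 + 2 \cdot 1807 \cdot 61810} = \sqrt{-3222981 + 223381340} = \sqrt{220158359}$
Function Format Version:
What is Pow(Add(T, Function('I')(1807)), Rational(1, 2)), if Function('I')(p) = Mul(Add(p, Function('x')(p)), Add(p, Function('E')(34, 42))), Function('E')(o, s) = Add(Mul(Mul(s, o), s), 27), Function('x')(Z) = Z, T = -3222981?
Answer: Pow(220158359, Rational(1, 2)) ≈ 14838.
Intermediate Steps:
Function('E')(o, s) = Add(27, Mul(o, Pow(s, 2))) (Function('E')(o, s) = Add(Mul(Mul(o, s), s), 27) = Add(Mul(o, Pow(s, 2)), 27) = Add(27, Mul(o, Pow(s, 2))))
Function('I')(p) = Mul(2, p, Add(60003, p)) (Function('I')(p) = Mul(Add(p, p), Add(p, Add(27, Mul(34, Pow(42, 2))))) = Mul(Mul(2, p), Add(p, Add(27, Mul(34, 1764)))) = Mul(Mul(2, p), Add(p, Add(27, 59976))) = Mul(Mul(2, p), Add(p, 60003)) = Mul(Mul(2, p), Add(60003, p)) = Mul(2, p, Add(60003, p)))
Pow(Add(T, Function('I')(1807)), Rational(1, 2)) = Pow(Add(-3222981, Mul(2, 1807, Add(60003, 1807))), Rational(1, 2)) = Pow(Add(-3222981, Mul(2, 1807, 61810)), Rational(1, 2)) = Pow(Add(-3222981, 223381340), Rational(1, 2)) = Pow(220158359, Rational(1, 2))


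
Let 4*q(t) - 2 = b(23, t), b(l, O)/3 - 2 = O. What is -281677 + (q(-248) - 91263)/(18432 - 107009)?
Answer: -24950012182/88577 ≈ -2.8168e+5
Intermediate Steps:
b(l, O) = 6 + 3*O
q(t) = 2 + 3*t/4 (q(t) = ½ + (6 + 3*t)/4 = ½ + (3/2 + 3*t/4) = 2 + 3*t/4)
-281677 + (q(-248) - 91263)/(18432 - 107009) = -281677 + ((2 + (¾)*(-248)) - 91263)/(18432 - 107009) = -281677 + ((2 - 186) - 91263)/(-88577) = -281677 + (-184 - 91263)*(-1/88577) = -281677 - 91447*(-1/88577) = -281677 + 91447/88577 = -24950012182/88577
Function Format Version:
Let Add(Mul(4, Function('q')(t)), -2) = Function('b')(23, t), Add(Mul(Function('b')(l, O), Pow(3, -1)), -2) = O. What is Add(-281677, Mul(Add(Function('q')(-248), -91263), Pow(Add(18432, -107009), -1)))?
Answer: Rational(-24950012182, 88577) ≈ -2.8168e+5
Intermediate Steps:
Function('b')(l, O) = Add(6, Mul(3, O))
Function('q')(t) = Add(2, Mul(Rational(3, 4), t)) (Function('q')(t) = Add(Rational(1, 2), Mul(Rational(1, 4), Add(6, Mul(3, t)))) = Add(Rational(1, 2), Add(Rational(3, 2), Mul(Rational(3, 4), t))) = Add(2, Mul(Rational(3, 4), t)))
Add(-281677, Mul(Add(Function('q')(-248), -91263), Pow(Add(18432, -107009), -1))) = Add(-281677, Mul(Add(Add(2, Mul(Rational(3, 4), -248)), -91263), Pow(Add(18432, -107009), -1))) = Add(-281677, Mul(Add(Add(2, -186), -91263), Pow(-88577, -1))) = Add(-281677, Mul(Add(-184, -91263), Rational(-1, 88577))) = Add(-281677, Mul(-91447, Rational(-1, 88577))) = Add(-281677, Rational(91447, 88577)) = Rational(-24950012182, 88577)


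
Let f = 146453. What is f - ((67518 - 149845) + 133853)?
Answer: 94927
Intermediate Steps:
f - ((67518 - 149845) + 133853) = 146453 - ((67518 - 149845) + 133853) = 146453 - (-82327 + 133853) = 146453 - 1*51526 = 146453 - 51526 = 94927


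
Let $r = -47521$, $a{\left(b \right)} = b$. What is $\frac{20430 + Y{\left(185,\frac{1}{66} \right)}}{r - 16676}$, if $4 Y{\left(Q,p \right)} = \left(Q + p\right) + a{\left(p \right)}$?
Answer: $- \frac{1351433}{4237002} \approx -0.31896$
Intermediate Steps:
$Y{\left(Q,p \right)} = \frac{p}{2} + \frac{Q}{4}$ ($Y{\left(Q,p \right)} = \frac{\left(Q + p\right) + p}{4} = \frac{Q + 2 p}{4} = \frac{p}{2} + \frac{Q}{4}$)
$\frac{20430 + Y{\left(185,\frac{1}{66} \right)}}{r - 16676} = \frac{20430 + \left(\frac{1}{2 \cdot 66} + \frac{1}{4} \cdot 185\right)}{-47521 - 16676} = \frac{20430 + \left(\frac{1}{2} \cdot \frac{1}{66} + \frac{185}{4}\right)}{-64197} = \left(20430 + \left(\frac{1}{132} + \frac{185}{4}\right)\right) \left(- \frac{1}{64197}\right) = \left(20430 + \frac{3053}{66}\right) \left(- \frac{1}{64197}\right) = \frac{1351433}{66} \left(- \frac{1}{64197}\right) = - \frac{1351433}{4237002}$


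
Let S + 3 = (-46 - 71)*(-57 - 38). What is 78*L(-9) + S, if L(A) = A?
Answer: 10410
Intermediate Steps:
S = 11112 (S = -3 + (-46 - 71)*(-57 - 38) = -3 - 117*(-95) = -3 + 11115 = 11112)
78*L(-9) + S = 78*(-9) + 11112 = -702 + 11112 = 10410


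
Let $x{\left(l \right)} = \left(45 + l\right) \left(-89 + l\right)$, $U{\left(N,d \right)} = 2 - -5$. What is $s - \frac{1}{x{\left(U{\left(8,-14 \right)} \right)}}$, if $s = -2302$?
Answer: $- \frac{9815727}{4264} \approx -2302.0$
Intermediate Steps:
$U{\left(N,d \right)} = 7$ ($U{\left(N,d \right)} = 2 + 5 = 7$)
$x{\left(l \right)} = \left(-89 + l\right) \left(45 + l\right)$
$s - \frac{1}{x{\left(U{\left(8,-14 \right)} \right)}} = -2302 - \frac{1}{-4005 + 7^{2} - 308} = -2302 - \frac{1}{-4005 + 49 - 308} = -2302 - \frac{1}{-4264} = -2302 - - \frac{1}{4264} = -2302 + \frac{1}{4264} = - \frac{9815727}{4264}$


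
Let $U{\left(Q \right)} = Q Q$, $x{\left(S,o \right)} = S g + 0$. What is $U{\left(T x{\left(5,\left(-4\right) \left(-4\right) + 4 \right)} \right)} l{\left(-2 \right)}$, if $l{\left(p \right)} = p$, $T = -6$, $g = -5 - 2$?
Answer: $-88200$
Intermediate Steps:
$g = -7$
$x{\left(S,o \right)} = - 7 S$ ($x{\left(S,o \right)} = S \left(-7\right) + 0 = - 7 S + 0 = - 7 S$)
$U{\left(Q \right)} = Q^{2}$
$U{\left(T x{\left(5,\left(-4\right) \left(-4\right) + 4 \right)} \right)} l{\left(-2 \right)} = \left(- 6 \left(\left(-7\right) 5\right)\right)^{2} \left(-2\right) = \left(\left(-6\right) \left(-35\right)\right)^{2} \left(-2\right) = 210^{2} \left(-2\right) = 44100 \left(-2\right) = -88200$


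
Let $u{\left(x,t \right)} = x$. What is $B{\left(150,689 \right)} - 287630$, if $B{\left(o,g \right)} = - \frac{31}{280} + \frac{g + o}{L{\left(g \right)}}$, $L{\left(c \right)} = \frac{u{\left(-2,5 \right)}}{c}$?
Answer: $- \frac{161466371}{280} \approx -5.7667 \cdot 10^{5}$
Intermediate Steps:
$L{\left(c \right)} = - \frac{2}{c}$
$B{\left(o,g \right)} = - \frac{31}{280} - \frac{g \left(g + o\right)}{2}$ ($B{\left(o,g \right)} = - \frac{31}{280} + \frac{g + o}{\left(-2\right) \frac{1}{g}} = \left(-31\right) \frac{1}{280} + \left(g + o\right) \left(- \frac{g}{2}\right) = - \frac{31}{280} - \frac{g \left(g + o\right)}{2}$)
$B{\left(150,689 \right)} - 287630 = \left(- \frac{31}{280} - \frac{689 \left(689 + 150\right)}{2}\right) - 287630 = \left(- \frac{31}{280} - \frac{689}{2} \cdot 839\right) - 287630 = \left(- \frac{31}{280} - \frac{578071}{2}\right) - 287630 = - \frac{80929971}{280} - 287630 = - \frac{161466371}{280}$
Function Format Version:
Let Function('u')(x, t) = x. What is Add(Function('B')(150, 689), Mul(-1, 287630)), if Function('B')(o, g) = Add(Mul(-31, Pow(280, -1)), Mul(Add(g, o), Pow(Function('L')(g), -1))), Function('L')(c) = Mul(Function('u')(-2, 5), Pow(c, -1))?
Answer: Rational(-161466371, 280) ≈ -5.7667e+5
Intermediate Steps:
Function('L')(c) = Mul(-2, Pow(c, -1))
Function('B')(o, g) = Add(Rational(-31, 280), Mul(Rational(-1, 2), g, Add(g, o))) (Function('B')(o, g) = Add(Mul(-31, Pow(280, -1)), Mul(Add(g, o), Pow(Mul(-2, Pow(g, -1)), -1))) = Add(Mul(-31, Rational(1, 280)), Mul(Add(g, o), Mul(Rational(-1, 2), g))) = Add(Rational(-31, 280), Mul(Rational(-1, 2), g, Add(g, o))))
Add(Function('B')(150, 689), Mul(-1, 287630)) = Add(Add(Rational(-31, 280), Mul(Rational(-1, 2), 689, Add(689, 150))), Mul(-1, 287630)) = Add(Add(Rational(-31, 280), Mul(Rational(-1, 2), 689, 839)), -287630) = Add(Add(Rational(-31, 280), Rational(-578071, 2)), -287630) = Add(Rational(-80929971, 280), -287630) = Rational(-161466371, 280)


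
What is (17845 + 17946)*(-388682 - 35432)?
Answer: -15179464174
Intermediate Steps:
(17845 + 17946)*(-388682 - 35432) = 35791*(-424114) = -15179464174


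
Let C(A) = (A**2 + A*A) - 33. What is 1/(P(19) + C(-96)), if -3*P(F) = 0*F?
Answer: 1/18399 ≈ 5.4351e-5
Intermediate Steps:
P(F) = 0 (P(F) = -0*F = -1/3*0 = 0)
C(A) = -33 + 2*A**2 (C(A) = (A**2 + A**2) - 33 = 2*A**2 - 33 = -33 + 2*A**2)
1/(P(19) + C(-96)) = 1/(0 + (-33 + 2*(-96)**2)) = 1/(0 + (-33 + 2*9216)) = 1/(0 + (-33 + 18432)) = 1/(0 + 18399) = 1/18399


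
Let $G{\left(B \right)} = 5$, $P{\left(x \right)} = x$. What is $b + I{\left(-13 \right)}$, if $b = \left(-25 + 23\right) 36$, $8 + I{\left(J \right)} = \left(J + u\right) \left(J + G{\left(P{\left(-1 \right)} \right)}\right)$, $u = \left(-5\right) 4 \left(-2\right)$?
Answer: $-296$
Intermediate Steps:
$u = 40$ ($u = \left(-20\right) \left(-2\right) = 40$)
$I{\left(J \right)} = -8 + \left(5 + J\right) \left(40 + J\right)$ ($I{\left(J \right)} = -8 + \left(J + 40\right) \left(J + 5\right) = -8 + \left(40 + J\right) \left(5 + J\right) = -8 + \left(5 + J\right) \left(40 + J\right)$)
$b = -72$ ($b = \left(-2\right) 36 = -72$)
$b + I{\left(-13 \right)} = -72 + \left(192 + \left(-13\right)^{2} + 45 \left(-13\right)\right) = -72 + \left(192 + 169 - 585\right) = -72 - 224 = -296$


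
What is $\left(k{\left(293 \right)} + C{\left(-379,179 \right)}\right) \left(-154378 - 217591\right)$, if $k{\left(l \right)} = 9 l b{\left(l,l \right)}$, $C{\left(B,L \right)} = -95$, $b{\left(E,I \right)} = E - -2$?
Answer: $-289324927580$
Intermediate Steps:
$b{\left(E,I \right)} = 2 + E$ ($b{\left(E,I \right)} = E + 2 = 2 + E$)
$k{\left(l \right)} = 9 l \left(2 + l\right)$
$\left(k{\left(293 \right)} + C{\left(-379,179 \right)}\right) \left(-154378 - 217591\right) = \left(9 \cdot 293 \left(2 + 293\right) - 95\right) \left(-154378 - 217591\right) = \left(9 \cdot 293 \cdot 295 - 95\right) \left(-371969\right) = \left(777915 - 95\right) \left(-371969\right) = 777820 \left(-371969\right) = -289324927580$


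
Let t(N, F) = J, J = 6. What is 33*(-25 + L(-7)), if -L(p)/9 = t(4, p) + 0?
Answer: -2607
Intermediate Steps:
t(N, F) = 6
L(p) = -54 (L(p) = -9*(6 + 0) = -9*6 = -54)
33*(-25 + L(-7)) = 33*(-25 - 54) = 33*(-79) = -2607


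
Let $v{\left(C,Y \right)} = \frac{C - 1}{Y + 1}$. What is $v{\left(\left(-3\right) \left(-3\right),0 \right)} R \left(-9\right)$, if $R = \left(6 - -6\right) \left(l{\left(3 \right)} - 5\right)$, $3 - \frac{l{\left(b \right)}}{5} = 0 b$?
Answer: $-8640$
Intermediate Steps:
$v{\left(C,Y \right)} = \frac{-1 + C}{1 + Y}$
$l{\left(b \right)} = 15$ ($l{\left(b \right)} = 15 - 5 \cdot 0 b = 15 - 0 = 15 + 0 = 15$)
$R = 120$ ($R = \left(6 - -6\right) \left(15 - 5\right) = \left(6 + 6\right) 10 = 12 \cdot 10 = 120$)
$v{\left(\left(-3\right) \left(-3\right),0 \right)} R \left(-9\right) = \frac{-1 - -9}{1 + 0} \cdot 120 \left(-9\right) = \frac{-1 + 9}{1} \cdot 120 \left(-9\right) = 1 \cdot 8 \cdot 120 \left(-9\right) = 8 \cdot 120 \left(-9\right) = 960 \left(-9\right) = -8640$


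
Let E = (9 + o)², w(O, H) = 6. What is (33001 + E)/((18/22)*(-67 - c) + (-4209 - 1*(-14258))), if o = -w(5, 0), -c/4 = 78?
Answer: 181555/56372 ≈ 3.2207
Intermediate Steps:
c = -312 (c = -4*78 = -312)
o = -6 (o = -1*6 = -6)
E = 9 (E = (9 - 6)² = 3² = 9)
(33001 + E)/((18/22)*(-67 - c) + (-4209 - 1*(-14258))) = (33001 + 9)/((18/22)*(-67 - 1*(-312)) + (-4209 - 1*(-14258))) = 33010/((18*(1/22))*(-67 + 312) + (-4209 + 14258)) = 33010/((9/11)*245 + 10049) = 33010/(2205/11 + 10049) = 33010/(112744/11) = 33010*(11/112744) = 181555/56372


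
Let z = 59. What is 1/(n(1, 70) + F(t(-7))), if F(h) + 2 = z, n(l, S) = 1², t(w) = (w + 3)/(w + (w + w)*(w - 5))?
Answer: 1/58 ≈ 0.017241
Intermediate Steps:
t(w) = (3 + w)/(w + 2*w*(-5 + w)) (t(w) = (3 + w)/(w + (2*w)*(-5 + w)) = (3 + w)/(w + 2*w*(-5 + w)))
n(l, S) = 1
F(h) = 57 (F(h) = -2 + 59 = 57)
1/(n(1, 70) + F(t(-7))) = 1/(1 + 57) = 1/58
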